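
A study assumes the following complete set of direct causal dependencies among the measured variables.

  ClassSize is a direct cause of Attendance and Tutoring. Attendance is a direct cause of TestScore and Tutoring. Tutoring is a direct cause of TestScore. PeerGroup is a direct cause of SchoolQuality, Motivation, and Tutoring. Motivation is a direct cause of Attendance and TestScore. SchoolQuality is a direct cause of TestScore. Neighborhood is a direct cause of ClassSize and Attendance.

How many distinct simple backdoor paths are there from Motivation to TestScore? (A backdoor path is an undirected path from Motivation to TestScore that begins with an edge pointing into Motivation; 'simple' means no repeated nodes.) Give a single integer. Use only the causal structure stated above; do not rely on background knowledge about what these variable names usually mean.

A backdoor path from Motivation to TestScore is any simple undirected path whose first edge points into Motivation (i.e. leaves Motivation via a parent).
Parents of Motivation: {PeerGroup}.
Enumerating:
  P1: Motivation <- PeerGroup -> SchoolQuality -> TestScore
  P2: Motivation <- PeerGroup -> Tutoring <- ClassSize <- Neighborhood -> Attendance -> TestScore
  P3: Motivation <- PeerGroup -> Tutoring <- ClassSize -> Attendance -> TestScore
  P4: Motivation <- PeerGroup -> Tutoring <- Attendance -> TestScore
  P5: Motivation <- PeerGroup -> Tutoring -> TestScore
That exhausts the simple backdoor paths. Count: 5.

5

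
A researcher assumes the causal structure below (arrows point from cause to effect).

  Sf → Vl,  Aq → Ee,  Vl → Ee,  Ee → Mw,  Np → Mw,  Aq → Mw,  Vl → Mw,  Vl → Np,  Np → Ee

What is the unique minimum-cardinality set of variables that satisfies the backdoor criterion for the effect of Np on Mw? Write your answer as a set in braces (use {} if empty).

{Vl}

Variables eligible for adjustment (non-descendants of Np, excluding Np and Mw): {Aq, Sf, Vl}.
Backdoor paths from Np to Mw:
  P1: Np <- Vl -> Ee <- Aq -> Mw
  P2: Np <- Vl -> Ee -> Mw
  P3: Np <- Vl -> Mw
The empty set is not sufficient: P2 (Np <- Vl -> Ee -> Mw) has no collider blocking it and no conditioned non-collider, so it is open.
Try {Vl}:
  P1: blocked at fork node Vl ∈ conditioning set.
  P2: blocked at fork node Vl ∈ conditioning set.
  P3: blocked at fork node Vl ∈ conditioning set.
{Vl} contains no descendant of Np and blocks every backdoor path.
No other singleton works — e.g. {Sf} leaves P2 open — so {Vl} is the unique smallest valid adjustment set.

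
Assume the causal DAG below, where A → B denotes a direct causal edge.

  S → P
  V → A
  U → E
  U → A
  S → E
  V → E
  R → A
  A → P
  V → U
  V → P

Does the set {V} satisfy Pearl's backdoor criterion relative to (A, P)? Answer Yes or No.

Backdoor paths from A to P (paths whose first edge points into A):
  P1: A <- V -> U -> E <- S -> P
  P2: A <- V -> E <- S -> P
  P3: A <- V -> P
  P4: A <- U <- V -> E <- S -> P
  P5: A <- U <- V -> P
  P6: A <- U -> E <- V -> P
  P7: A <- U -> E <- S -> P
Condition 1 (no descendant of A in the set): holds — descendants of A are {P}; none are in {V}.
Condition 2 (every backdoor path blocked by {V}):
  P1: blocked at fork node V ∈ conditioning set.
  P2: blocked at fork node V ∈ conditioning set.
  P3: blocked at fork node V ∈ conditioning set.
  P4: blocked at fork node V ∈ conditioning set.
  P5: blocked at fork node V ∈ conditioning set.
  P6: blocked at collider E (neither it nor any descendant is in the conditioning set).
  P7: blocked at collider E (neither it nor any descendant is in the conditioning set).
{V} satisfies the backdoor criterion.

Yes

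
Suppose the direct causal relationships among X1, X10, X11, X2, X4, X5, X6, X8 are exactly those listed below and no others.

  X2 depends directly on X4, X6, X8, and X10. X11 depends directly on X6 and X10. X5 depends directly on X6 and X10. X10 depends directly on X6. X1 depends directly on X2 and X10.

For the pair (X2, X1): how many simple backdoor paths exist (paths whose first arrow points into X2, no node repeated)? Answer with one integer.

4

A backdoor path from X2 to X1 is any simple undirected path whose first edge points into X2 (i.e. leaves X2 via a parent).
Parents of X2: {X10, X4, X6, X8}.
Enumerating:
  P1: X2 <- X6 -> X10 -> X1
  P2: X2 <- X6 -> X11 <- X10 -> X1
  P3: X2 <- X6 -> X5 <- X10 -> X1
  P4: X2 <- X10 -> X1
That exhausts the simple backdoor paths. Count: 4.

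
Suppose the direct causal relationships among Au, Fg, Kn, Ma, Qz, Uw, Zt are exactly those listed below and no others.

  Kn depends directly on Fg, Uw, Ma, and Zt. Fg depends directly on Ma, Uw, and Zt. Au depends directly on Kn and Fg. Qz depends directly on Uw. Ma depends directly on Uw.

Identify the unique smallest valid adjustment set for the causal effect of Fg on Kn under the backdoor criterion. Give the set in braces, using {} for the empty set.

Variables eligible for adjustment (non-descendants of Fg, excluding Fg and Kn): {Ma, Qz, Uw, Zt}.
Backdoor paths from Fg to Kn:
  P1: Fg <- Zt -> Kn
  P2: Fg <- Uw -> Ma -> Kn
  P3: Fg <- Uw -> Kn
  P4: Fg <- Ma <- Uw -> Kn
  P5: Fg <- Ma -> Kn
The empty set is not sufficient: P1 (Fg <- Zt -> Kn) has no collider blocking it and no conditioned non-collider, so it is open.
Try {Ma, Uw, Zt}:
  P1: blocked at fork node Zt ∈ conditioning set.
  P2: blocked at fork node Uw ∈ conditioning set.
  P3: blocked at fork node Uw ∈ conditioning set.
  P4: blocked at chain node Ma ∈ conditioning set.
  P5: blocked at fork node Ma ∈ conditioning set.
{Ma, Uw, Zt} contains no descendant of Fg and blocks every backdoor path.
Every element of {Ma, Uw, Zt} is needed (dropping Ma leaves P5 open; dropping Uw leaves P3 open; dropping Zt leaves P1 open), so no proper subset is valid.
Among all size-3 subsets of the eligible variables, only {Ma, Uw, Zt} blocks every backdoor path, so it is the unique smallest valid adjustment set.

{Ma, Uw, Zt}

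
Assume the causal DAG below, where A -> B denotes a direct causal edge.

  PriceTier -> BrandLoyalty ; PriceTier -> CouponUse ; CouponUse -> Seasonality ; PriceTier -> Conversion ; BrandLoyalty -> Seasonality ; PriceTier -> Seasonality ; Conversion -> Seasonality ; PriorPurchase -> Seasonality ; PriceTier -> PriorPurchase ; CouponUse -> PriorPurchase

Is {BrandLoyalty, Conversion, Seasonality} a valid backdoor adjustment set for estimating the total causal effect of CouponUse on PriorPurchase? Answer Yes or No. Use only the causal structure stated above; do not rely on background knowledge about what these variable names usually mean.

Backdoor paths from CouponUse to PriorPurchase (paths whose first edge points into CouponUse):
  P1: CouponUse <- PriceTier -> PriorPurchase
  P2: CouponUse <- PriceTier -> BrandLoyalty -> Seasonality <- PriorPurchase
  P3: CouponUse <- PriceTier -> Conversion -> Seasonality <- PriorPurchase
  P4: CouponUse <- PriceTier -> Seasonality <- PriorPurchase
Condition 1 (no descendant of CouponUse in the set): FAILS — Seasonality is a descendant of CouponUse.
Condition 2 (every backdoor path blocked by {BrandLoyalty, Conversion, Seasonality}):
  P1: open — no interior node is in the conditioning set.
  P2: blocked at chain node BrandLoyalty ∈ conditioning set.
  P3: blocked at chain node Conversion ∈ conditioning set.
  P4: open — collider(s) Seasonality are conditioned on (or have a conditioned descendant) and no non-collider on the path is in the set.
{BrandLoyalty, Conversion, Seasonality} does not satisfy the backdoor criterion.

No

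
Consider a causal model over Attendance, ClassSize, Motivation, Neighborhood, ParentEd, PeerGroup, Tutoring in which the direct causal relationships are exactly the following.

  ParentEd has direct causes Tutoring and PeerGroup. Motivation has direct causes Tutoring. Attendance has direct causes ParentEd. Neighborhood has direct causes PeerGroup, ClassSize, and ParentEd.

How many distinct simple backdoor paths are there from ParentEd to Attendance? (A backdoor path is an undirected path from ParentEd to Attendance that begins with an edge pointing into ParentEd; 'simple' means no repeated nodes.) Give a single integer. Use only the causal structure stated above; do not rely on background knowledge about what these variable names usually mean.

A backdoor path from ParentEd to Attendance is any simple undirected path whose first edge points into ParentEd (i.e. leaves ParentEd via a parent).
Parents of ParentEd: {PeerGroup, Tutoring}.
No simple path from any parent of ParentEd reaches Attendance without revisiting ParentEd, so there are no backdoor paths.

0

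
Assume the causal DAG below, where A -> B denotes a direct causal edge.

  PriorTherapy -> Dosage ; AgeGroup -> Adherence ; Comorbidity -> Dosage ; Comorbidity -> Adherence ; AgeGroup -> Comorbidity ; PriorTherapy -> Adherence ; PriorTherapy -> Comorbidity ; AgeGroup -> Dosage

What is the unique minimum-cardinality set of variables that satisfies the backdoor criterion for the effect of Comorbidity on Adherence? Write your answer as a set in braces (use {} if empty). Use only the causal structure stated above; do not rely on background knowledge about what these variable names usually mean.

Variables eligible for adjustment (non-descendants of Comorbidity, excluding Comorbidity and Adherence): {AgeGroup, PriorTherapy}.
Backdoor paths from Comorbidity to Adherence:
  P1: Comorbidity <- AgeGroup -> Dosage <- PriorTherapy -> Adherence
  P2: Comorbidity <- AgeGroup -> Adherence
  P3: Comorbidity <- PriorTherapy -> Dosage <- AgeGroup -> Adherence
  P4: Comorbidity <- PriorTherapy -> Adherence
The empty set is not sufficient: P2 (Comorbidity <- AgeGroup -> Adherence) has no collider blocking it and no conditioned non-collider, so it is open.
Try {AgeGroup, PriorTherapy}:
  P1: blocked at fork node AgeGroup ∈ conditioning set.
  P2: blocked at fork node AgeGroup ∈ conditioning set.
  P3: blocked at fork node PriorTherapy ∈ conditioning set.
  P4: blocked at fork node PriorTherapy ∈ conditioning set.
{AgeGroup, PriorTherapy} contains no descendant of Comorbidity and blocks every backdoor path.
Every element of {AgeGroup, PriorTherapy} is needed (dropping AgeGroup leaves P2 open; dropping PriorTherapy leaves P4 open), so no proper subset is valid.
Among all size-2 subsets of the eligible variables, only {AgeGroup, PriorTherapy} blocks every backdoor path, so it is the unique smallest valid adjustment set.

{AgeGroup, PriorTherapy}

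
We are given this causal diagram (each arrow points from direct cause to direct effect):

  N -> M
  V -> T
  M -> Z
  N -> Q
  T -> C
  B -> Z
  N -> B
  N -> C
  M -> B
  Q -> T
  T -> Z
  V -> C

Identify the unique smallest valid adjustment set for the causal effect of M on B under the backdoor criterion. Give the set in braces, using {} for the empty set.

Variables eligible for adjustment (non-descendants of M, excluding M and B): {C, N, Q, T, V}.
Backdoor paths from M to B:
  P1: M <- N -> Q -> T -> Z <- B
  P2: M <- N -> C <- V -> T -> Z <- B
  P3: M <- N -> C <- T -> Z <- B
  P4: M <- N -> B
The empty set is not sufficient: P4 (M <- N -> B) has no collider blocking it and no conditioned non-collider, so it is open.
Try {N}:
  P1: blocked at fork node N ∈ conditioning set.
  P2: blocked at fork node N ∈ conditioning set.
  P3: blocked at fork node N ∈ conditioning set.
  P4: blocked at fork node N ∈ conditioning set.
{N} contains no descendant of M and blocks every backdoor path.
No other singleton works — e.g. {Q} leaves P4 open — so {N} is the unique smallest valid adjustment set.

{N}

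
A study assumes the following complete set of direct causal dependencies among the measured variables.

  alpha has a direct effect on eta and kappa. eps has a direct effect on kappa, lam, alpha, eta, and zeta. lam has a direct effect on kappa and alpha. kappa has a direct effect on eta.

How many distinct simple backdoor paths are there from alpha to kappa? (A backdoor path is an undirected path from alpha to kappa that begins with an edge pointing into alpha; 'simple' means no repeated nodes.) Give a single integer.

6

A backdoor path from alpha to kappa is any simple undirected path whose first edge points into alpha (i.e. leaves alpha via a parent).
Parents of alpha: {eps, lam}.
Enumerating:
  P1: alpha <- eps -> lam -> kappa
  P2: alpha <- eps -> kappa
  P3: alpha <- eps -> eta <- kappa
  P4: alpha <- lam <- eps -> kappa
  P5: alpha <- lam <- eps -> eta <- kappa
  P6: alpha <- lam -> kappa
That exhausts the simple backdoor paths. Count: 6.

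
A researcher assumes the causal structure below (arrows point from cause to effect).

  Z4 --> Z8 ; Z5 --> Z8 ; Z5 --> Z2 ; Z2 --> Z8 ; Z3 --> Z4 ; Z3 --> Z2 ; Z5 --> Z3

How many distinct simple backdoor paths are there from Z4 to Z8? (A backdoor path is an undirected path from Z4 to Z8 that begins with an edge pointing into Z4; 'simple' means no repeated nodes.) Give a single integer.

4

A backdoor path from Z4 to Z8 is any simple undirected path whose first edge points into Z4 (i.e. leaves Z4 via a parent).
Parents of Z4: {Z3}.
Enumerating:
  P1: Z4 <- Z3 <- Z5 -> Z2 -> Z8
  P2: Z4 <- Z3 <- Z5 -> Z8
  P3: Z4 <- Z3 -> Z2 <- Z5 -> Z8
  P4: Z4 <- Z3 -> Z2 -> Z8
That exhausts the simple backdoor paths. Count: 4.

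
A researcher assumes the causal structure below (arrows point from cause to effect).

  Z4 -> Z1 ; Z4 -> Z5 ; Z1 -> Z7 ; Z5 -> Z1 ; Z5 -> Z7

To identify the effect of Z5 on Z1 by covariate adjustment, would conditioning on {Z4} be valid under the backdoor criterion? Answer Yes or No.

Yes

Backdoor paths from Z5 to Z1 (paths whose first edge points into Z5):
  P1: Z5 <- Z4 -> Z1
Condition 1 (no descendant of Z5 in the set): holds — descendants of Z5 are {Z1, Z7}; none are in {Z4}.
Condition 2 (every backdoor path blocked by {Z4}):
  P1: blocked at fork node Z4 ∈ conditioning set.
{Z4} satisfies the backdoor criterion.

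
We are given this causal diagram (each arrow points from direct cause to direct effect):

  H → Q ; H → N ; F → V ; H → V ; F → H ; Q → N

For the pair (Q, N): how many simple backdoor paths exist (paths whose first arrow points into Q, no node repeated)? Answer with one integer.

A backdoor path from Q to N is any simple undirected path whose first edge points into Q (i.e. leaves Q via a parent).
Parents of Q: {H}.
Enumerating:
  P1: Q <- H -> N
That exhausts the simple backdoor paths. Count: 1.

1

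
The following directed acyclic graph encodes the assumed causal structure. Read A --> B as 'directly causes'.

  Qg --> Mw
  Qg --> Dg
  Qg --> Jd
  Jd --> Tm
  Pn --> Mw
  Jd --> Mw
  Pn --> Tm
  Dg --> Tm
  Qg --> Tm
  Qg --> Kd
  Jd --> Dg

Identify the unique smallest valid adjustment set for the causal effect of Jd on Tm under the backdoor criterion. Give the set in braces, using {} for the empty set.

Variables eligible for adjustment (non-descendants of Jd, excluding Jd and Tm): {Kd, Pn, Qg}.
Backdoor paths from Jd to Tm:
  P1: Jd <- Qg -> Dg -> Tm
  P2: Jd <- Qg -> Tm
  P3: Jd <- Qg -> Mw <- Pn -> Tm
The empty set is not sufficient: P1 (Jd <- Qg -> Dg -> Tm) has no collider blocking it and no conditioned non-collider, so it is open.
Try {Qg}:
  P1: blocked at fork node Qg ∈ conditioning set.
  P2: blocked at fork node Qg ∈ conditioning set.
  P3: blocked at fork node Qg ∈ conditioning set.
{Qg} contains no descendant of Jd and blocks every backdoor path.
No other singleton works — e.g. {Kd} leaves P1 open — so {Qg} is the unique smallest valid adjustment set.

{Qg}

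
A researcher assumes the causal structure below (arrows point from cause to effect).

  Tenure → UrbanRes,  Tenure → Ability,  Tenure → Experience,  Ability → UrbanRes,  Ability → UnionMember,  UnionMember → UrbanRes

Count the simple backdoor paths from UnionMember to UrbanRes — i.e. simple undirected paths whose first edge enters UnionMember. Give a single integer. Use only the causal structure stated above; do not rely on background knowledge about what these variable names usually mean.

A backdoor path from UnionMember to UrbanRes is any simple undirected path whose first edge points into UnionMember (i.e. leaves UnionMember via a parent).
Parents of UnionMember: {Ability}.
Enumerating:
  P1: UnionMember <- Ability <- Tenure -> UrbanRes
  P2: UnionMember <- Ability -> UrbanRes
That exhausts the simple backdoor paths. Count: 2.

2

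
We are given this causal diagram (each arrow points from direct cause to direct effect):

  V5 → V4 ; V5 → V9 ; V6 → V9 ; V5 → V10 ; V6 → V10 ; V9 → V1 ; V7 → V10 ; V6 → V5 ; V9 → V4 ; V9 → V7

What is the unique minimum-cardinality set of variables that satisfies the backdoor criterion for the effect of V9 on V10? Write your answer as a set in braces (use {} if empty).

{V5, V6}

Variables eligible for adjustment (non-descendants of V9, excluding V9 and V10): {V5, V6}.
Backdoor paths from V9 to V10:
  P1: V9 <- V6 -> V5 -> V10
  P2: V9 <- V6 -> V10
  P3: V9 <- V5 <- V6 -> V10
  P4: V9 <- V5 -> V10
The empty set is not sufficient: P1 (V9 <- V6 -> V5 -> V10) has no collider blocking it and no conditioned non-collider, so it is open.
Try {V5, V6}:
  P1: blocked at fork node V6 ∈ conditioning set.
  P2: blocked at fork node V6 ∈ conditioning set.
  P3: blocked at chain node V5 ∈ conditioning set.
  P4: blocked at fork node V5 ∈ conditioning set.
{V5, V6} contains no descendant of V9 and blocks every backdoor path.
Every element of {V5, V6} is needed (dropping V5 leaves P4 open; dropping V6 leaves P2 open), so no proper subset is valid.
Among all size-2 subsets of the eligible variables, only {V5, V6} blocks every backdoor path, so it is the unique smallest valid adjustment set.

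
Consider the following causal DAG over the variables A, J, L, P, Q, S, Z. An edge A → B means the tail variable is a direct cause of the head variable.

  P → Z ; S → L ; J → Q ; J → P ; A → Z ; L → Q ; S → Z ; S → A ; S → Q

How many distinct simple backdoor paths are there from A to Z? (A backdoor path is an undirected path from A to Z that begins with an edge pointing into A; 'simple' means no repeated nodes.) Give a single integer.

3

A backdoor path from A to Z is any simple undirected path whose first edge points into A (i.e. leaves A via a parent).
Parents of A: {S}.
Enumerating:
  P1: A <- S -> L -> Q <- J -> P -> Z
  P2: A <- S -> Q <- J -> P -> Z
  P3: A <- S -> Z
That exhausts the simple backdoor paths. Count: 3.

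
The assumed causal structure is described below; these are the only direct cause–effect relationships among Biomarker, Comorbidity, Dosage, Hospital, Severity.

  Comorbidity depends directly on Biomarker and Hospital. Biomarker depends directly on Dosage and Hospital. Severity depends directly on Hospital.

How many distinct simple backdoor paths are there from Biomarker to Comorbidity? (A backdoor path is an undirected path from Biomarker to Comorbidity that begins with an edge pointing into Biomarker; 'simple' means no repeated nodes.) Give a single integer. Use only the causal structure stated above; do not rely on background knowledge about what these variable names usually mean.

1

A backdoor path from Biomarker to Comorbidity is any simple undirected path whose first edge points into Biomarker (i.e. leaves Biomarker via a parent).
Parents of Biomarker: {Dosage, Hospital}.
Enumerating:
  P1: Biomarker <- Hospital -> Comorbidity
That exhausts the simple backdoor paths. Count: 1.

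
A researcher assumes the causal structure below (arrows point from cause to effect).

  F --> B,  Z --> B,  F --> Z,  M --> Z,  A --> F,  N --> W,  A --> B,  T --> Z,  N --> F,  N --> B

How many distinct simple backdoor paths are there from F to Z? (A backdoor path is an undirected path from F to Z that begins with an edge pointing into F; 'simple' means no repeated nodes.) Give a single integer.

2

A backdoor path from F to Z is any simple undirected path whose first edge points into F (i.e. leaves F via a parent).
Parents of F: {A, N}.
Enumerating:
  P1: F <- N -> B <- Z
  P2: F <- A -> B <- Z
That exhausts the simple backdoor paths. Count: 2.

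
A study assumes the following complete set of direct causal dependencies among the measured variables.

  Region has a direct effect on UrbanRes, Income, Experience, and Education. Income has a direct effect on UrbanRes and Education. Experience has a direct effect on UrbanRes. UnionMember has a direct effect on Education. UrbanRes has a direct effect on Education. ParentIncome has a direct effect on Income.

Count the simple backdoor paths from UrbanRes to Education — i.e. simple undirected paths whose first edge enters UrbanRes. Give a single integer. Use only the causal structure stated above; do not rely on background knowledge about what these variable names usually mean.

A backdoor path from UrbanRes to Education is any simple undirected path whose first edge points into UrbanRes (i.e. leaves UrbanRes via a parent).
Parents of UrbanRes: {Experience, Income, Region}.
Enumerating:
  P1: UrbanRes <- Region -> Income -> Education
  P2: UrbanRes <- Region -> Education
  P3: UrbanRes <- Experience <- Region -> Income -> Education
  P4: UrbanRes <- Experience <- Region -> Education
  P5: UrbanRes <- Income <- Region -> Education
  P6: UrbanRes <- Income -> Education
That exhausts the simple backdoor paths. Count: 6.

6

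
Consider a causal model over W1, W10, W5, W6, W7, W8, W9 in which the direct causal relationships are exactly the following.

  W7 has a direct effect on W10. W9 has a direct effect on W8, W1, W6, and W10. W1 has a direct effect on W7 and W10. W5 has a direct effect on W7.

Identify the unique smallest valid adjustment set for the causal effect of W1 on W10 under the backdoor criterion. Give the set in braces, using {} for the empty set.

Variables eligible for adjustment (non-descendants of W1, excluding W1 and W10): {W5, W6, W8, W9}.
Backdoor paths from W1 to W10:
  P1: W1 <- W9 -> W10
The empty set is not sufficient: P1 (W1 <- W9 -> W10) has no collider blocking it and no conditioned non-collider, so it is open.
Try {W9}:
  P1: blocked at fork node W9 ∈ conditioning set.
{W9} contains no descendant of W1 and blocks every backdoor path.
No other singleton works — e.g. {W8} leaves P1 open — so {W9} is the unique smallest valid adjustment set.

{W9}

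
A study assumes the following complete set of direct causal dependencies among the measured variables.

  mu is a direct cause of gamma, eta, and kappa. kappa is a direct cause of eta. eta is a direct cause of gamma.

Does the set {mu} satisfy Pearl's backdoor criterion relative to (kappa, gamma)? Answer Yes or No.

Backdoor paths from kappa to gamma (paths whose first edge points into kappa):
  P1: kappa <- mu -> eta -> gamma
  P2: kappa <- mu -> gamma
Condition 1 (no descendant of kappa in the set): holds — descendants of kappa are {eta, gamma}; none are in {mu}.
Condition 2 (every backdoor path blocked by {mu}):
  P1: blocked at fork node mu ∈ conditioning set.
  P2: blocked at fork node mu ∈ conditioning set.
{mu} satisfies the backdoor criterion.

Yes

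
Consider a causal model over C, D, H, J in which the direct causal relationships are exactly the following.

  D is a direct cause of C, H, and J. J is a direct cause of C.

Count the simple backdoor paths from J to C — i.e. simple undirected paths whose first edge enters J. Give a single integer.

A backdoor path from J to C is any simple undirected path whose first edge points into J (i.e. leaves J via a parent).
Parents of J: {D}.
Enumerating:
  P1: J <- D -> C
That exhausts the simple backdoor paths. Count: 1.

1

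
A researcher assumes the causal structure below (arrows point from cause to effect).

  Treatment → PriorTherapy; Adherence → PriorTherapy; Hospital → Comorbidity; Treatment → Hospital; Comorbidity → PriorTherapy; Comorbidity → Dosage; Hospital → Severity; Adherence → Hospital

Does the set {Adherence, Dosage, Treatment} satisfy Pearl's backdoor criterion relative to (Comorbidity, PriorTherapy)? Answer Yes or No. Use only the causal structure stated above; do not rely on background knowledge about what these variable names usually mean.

Backdoor paths from Comorbidity to PriorTherapy (paths whose first edge points into Comorbidity):
  P1: Comorbidity <- Hospital <- Treatment -> PriorTherapy
  P2: Comorbidity <- Hospital <- Adherence -> PriorTherapy
Condition 1 (no descendant of Comorbidity in the set): FAILS — Dosage is a descendant of Comorbidity.
Condition 2 (every backdoor path blocked by {Adherence, Dosage, Treatment}):
  P1: blocked at fork node Treatment ∈ conditioning set.
  P2: blocked at fork node Adherence ∈ conditioning set.
{Adherence, Dosage, Treatment} does not satisfy the backdoor criterion.

No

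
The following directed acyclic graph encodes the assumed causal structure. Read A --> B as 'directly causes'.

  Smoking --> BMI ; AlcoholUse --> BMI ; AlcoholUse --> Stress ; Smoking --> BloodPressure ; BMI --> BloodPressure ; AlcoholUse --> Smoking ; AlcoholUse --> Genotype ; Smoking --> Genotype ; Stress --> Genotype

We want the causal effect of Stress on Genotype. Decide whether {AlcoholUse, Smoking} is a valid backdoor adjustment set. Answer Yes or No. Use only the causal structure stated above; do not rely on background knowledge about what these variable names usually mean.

Backdoor paths from Stress to Genotype (paths whose first edge points into Stress):
  P1: Stress <- AlcoholUse -> Smoking -> Genotype
  P2: Stress <- AlcoholUse -> Genotype
  P3: Stress <- AlcoholUse -> BMI <- Smoking -> Genotype
  P4: Stress <- AlcoholUse -> BMI -> BloodPressure <- Smoking -> Genotype
Condition 1 (no descendant of Stress in the set): holds — descendants of Stress are {Genotype}; none are in {AlcoholUse, Smoking}.
Condition 2 (every backdoor path blocked by {AlcoholUse, Smoking}):
  P1: blocked at fork node AlcoholUse ∈ conditioning set.
  P2: blocked at fork node AlcoholUse ∈ conditioning set.
  P3: blocked at fork node AlcoholUse ∈ conditioning set.
  P4: blocked at fork node AlcoholUse ∈ conditioning set.
{AlcoholUse, Smoking} satisfies the backdoor criterion.

Yes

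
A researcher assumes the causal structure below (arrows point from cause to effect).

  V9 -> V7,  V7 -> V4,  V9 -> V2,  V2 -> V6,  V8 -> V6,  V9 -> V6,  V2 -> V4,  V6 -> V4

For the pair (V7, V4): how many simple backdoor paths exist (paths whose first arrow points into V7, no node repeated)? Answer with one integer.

4

A backdoor path from V7 to V4 is any simple undirected path whose first edge points into V7 (i.e. leaves V7 via a parent).
Parents of V7: {V9}.
Enumerating:
  P1: V7 <- V9 -> V2 -> V6 -> V4
  P2: V7 <- V9 -> V2 -> V4
  P3: V7 <- V9 -> V6 <- V2 -> V4
  P4: V7 <- V9 -> V6 -> V4
That exhausts the simple backdoor paths. Count: 4.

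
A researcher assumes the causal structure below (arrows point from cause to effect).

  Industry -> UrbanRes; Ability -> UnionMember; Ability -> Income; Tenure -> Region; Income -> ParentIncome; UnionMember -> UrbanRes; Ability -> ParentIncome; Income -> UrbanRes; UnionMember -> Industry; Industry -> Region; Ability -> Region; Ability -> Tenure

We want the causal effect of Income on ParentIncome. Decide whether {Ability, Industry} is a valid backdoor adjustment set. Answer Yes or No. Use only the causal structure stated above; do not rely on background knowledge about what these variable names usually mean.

Yes

Backdoor paths from Income to ParentIncome (paths whose first edge points into Income):
  P1: Income <- Ability -> ParentIncome
Condition 1 (no descendant of Income in the set): holds — descendants of Income are {ParentIncome, UrbanRes}; none are in {Ability, Industry}.
Condition 2 (every backdoor path blocked by {Ability, Industry}):
  P1: blocked at fork node Ability ∈ conditioning set.
{Ability, Industry} satisfies the backdoor criterion.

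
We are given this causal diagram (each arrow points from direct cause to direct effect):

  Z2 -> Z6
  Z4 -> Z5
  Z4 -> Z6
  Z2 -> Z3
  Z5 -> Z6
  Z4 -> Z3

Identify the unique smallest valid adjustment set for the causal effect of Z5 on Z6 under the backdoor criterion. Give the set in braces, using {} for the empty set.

Variables eligible for adjustment (non-descendants of Z5, excluding Z5 and Z6): {Z2, Z3, Z4}.
Backdoor paths from Z5 to Z6:
  P1: Z5 <- Z4 -> Z6
  P2: Z5 <- Z4 -> Z3 <- Z2 -> Z6
The empty set is not sufficient: P1 (Z5 <- Z4 -> Z6) has no collider blocking it and no conditioned non-collider, so it is open.
Try {Z4}:
  P1: blocked at fork node Z4 ∈ conditioning set.
  P2: blocked at fork node Z4 ∈ conditioning set.
{Z4} contains no descendant of Z5 and blocks every backdoor path.
No other singleton works — e.g. {Z2} leaves P1 open — so {Z4} is the unique smallest valid adjustment set.

{Z4}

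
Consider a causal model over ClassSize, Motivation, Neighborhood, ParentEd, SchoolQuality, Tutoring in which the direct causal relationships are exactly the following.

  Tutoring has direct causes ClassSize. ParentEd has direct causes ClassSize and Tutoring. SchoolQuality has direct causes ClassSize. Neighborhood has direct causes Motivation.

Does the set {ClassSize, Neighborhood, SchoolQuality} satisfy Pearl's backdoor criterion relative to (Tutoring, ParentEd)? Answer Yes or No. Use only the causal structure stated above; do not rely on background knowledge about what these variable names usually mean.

Yes

Backdoor paths from Tutoring to ParentEd (paths whose first edge points into Tutoring):
  P1: Tutoring <- ClassSize -> ParentEd
Condition 1 (no descendant of Tutoring in the set): holds — descendants of Tutoring are {ParentEd}; none are in {ClassSize, Neighborhood, SchoolQuality}.
Condition 2 (every backdoor path blocked by {ClassSize, Neighborhood, SchoolQuality}):
  P1: blocked at fork node ClassSize ∈ conditioning set.
{ClassSize, Neighborhood, SchoolQuality} satisfies the backdoor criterion.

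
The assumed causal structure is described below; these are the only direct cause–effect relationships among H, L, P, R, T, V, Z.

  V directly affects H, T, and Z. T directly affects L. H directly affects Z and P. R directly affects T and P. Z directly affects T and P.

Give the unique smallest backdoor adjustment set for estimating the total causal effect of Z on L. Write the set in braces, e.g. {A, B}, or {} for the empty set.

{V}

Variables eligible for adjustment (non-descendants of Z, excluding Z and L): {H, R, V}.
Backdoor paths from Z to L:
  P1: Z <- V -> H -> P <- R -> T -> L
  P2: Z <- V -> T -> L
  P3: Z <- H <- V -> T -> L
  P4: Z <- H -> P <- R -> T -> L
The empty set is not sufficient: P2 (Z <- V -> T -> L) has no collider blocking it and no conditioned non-collider, so it is open.
Try {V}:
  P1: blocked at fork node V ∈ conditioning set.
  P2: blocked at fork node V ∈ conditioning set.
  P3: blocked at fork node V ∈ conditioning set.
  P4: blocked at collider P (neither it nor any descendant is in the conditioning set).
{V} contains no descendant of Z and blocks every backdoor path.
No other singleton works — e.g. {H} leaves P2 open — so {V} is the unique smallest valid adjustment set.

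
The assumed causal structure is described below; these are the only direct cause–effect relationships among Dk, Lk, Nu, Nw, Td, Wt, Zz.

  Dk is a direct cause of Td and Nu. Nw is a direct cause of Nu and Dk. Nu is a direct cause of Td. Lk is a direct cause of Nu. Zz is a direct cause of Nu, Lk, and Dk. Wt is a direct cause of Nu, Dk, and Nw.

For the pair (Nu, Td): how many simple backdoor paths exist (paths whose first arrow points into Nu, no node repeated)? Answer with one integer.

7

A backdoor path from Nu to Td is any simple undirected path whose first edge points into Nu (i.e. leaves Nu via a parent).
Parents of Nu: {Dk, Lk, Nw, Wt, Zz}.
Enumerating:
  P1: Nu <- Zz -> Dk -> Td
  P2: Nu <- Wt -> Nw -> Dk -> Td
  P3: Nu <- Wt -> Dk -> Td
  P4: Nu <- Nw <- Wt -> Dk -> Td
  P5: Nu <- Nw -> Dk -> Td
  P6: Nu <- Lk <- Zz -> Dk -> Td
  P7: Nu <- Dk -> Td
That exhausts the simple backdoor paths. Count: 7.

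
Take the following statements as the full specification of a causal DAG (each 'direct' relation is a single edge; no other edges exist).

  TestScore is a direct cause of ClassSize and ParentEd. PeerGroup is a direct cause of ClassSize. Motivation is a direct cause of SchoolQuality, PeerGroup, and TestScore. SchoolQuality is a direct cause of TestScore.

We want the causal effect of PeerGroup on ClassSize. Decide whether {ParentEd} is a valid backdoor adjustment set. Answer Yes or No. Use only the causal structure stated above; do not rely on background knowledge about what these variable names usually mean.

No

Backdoor paths from PeerGroup to ClassSize (paths whose first edge points into PeerGroup):
  P1: PeerGroup <- Motivation -> SchoolQuality -> TestScore -> ClassSize
  P2: PeerGroup <- Motivation -> TestScore -> ClassSize
Condition 1 (no descendant of PeerGroup in the set): holds — descendants of PeerGroup are {ClassSize}; none are in {ParentEd}.
Condition 2 (every backdoor path blocked by {ParentEd}):
  P1: open — no interior node is in the conditioning set.
  P2: open — no interior node is in the conditioning set.
{ParentEd} does not satisfy the backdoor criterion.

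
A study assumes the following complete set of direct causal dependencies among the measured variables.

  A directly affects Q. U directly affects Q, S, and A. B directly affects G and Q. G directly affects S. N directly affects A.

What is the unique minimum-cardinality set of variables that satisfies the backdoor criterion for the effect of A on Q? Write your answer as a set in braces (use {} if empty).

Variables eligible for adjustment (non-descendants of A, excluding A and Q): {B, G, N, S, U}.
Backdoor paths from A to Q:
  P1: A <- U -> S <- G <- B -> Q
  P2: A <- U -> Q
The empty set is not sufficient: P2 (A <- U -> Q) has no collider blocking it and no conditioned non-collider, so it is open.
Try {U}:
  P1: blocked at fork node U ∈ conditioning set.
  P2: blocked at fork node U ∈ conditioning set.
{U} contains no descendant of A and blocks every backdoor path.
No other singleton works — e.g. {B} leaves P2 open — so {U} is the unique smallest valid adjustment set.

{U}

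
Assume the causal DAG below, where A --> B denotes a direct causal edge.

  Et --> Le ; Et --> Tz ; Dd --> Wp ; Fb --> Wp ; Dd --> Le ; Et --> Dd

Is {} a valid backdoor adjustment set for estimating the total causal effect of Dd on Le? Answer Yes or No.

Backdoor paths from Dd to Le (paths whose first edge points into Dd):
  P1: Dd <- Et -> Le
Condition 1 (no descendant of Dd in the set): holds — descendants of Dd are {Le, Wp}; none are in {}.
Condition 2 (every backdoor path blocked by {}):
  P1: open — no interior node is in the conditioning set.
{} does not satisfy the backdoor criterion.

No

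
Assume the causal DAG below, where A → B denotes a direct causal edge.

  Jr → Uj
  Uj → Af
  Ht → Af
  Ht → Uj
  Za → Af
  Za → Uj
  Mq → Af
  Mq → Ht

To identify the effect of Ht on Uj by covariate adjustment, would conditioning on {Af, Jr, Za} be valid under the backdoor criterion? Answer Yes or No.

No

Backdoor paths from Ht to Uj (paths whose first edge points into Ht):
  P1: Ht <- Mq -> Af <- Za -> Uj
  P2: Ht <- Mq -> Af <- Uj
Condition 1 (no descendant of Ht in the set): FAILS — Af is a descendant of Ht.
Condition 2 (every backdoor path blocked by {Af, Jr, Za}):
  P1: blocked at fork node Za ∈ conditioning set.
  P2: open — collider(s) Af are conditioned on (or have a conditioned descendant) and no non-collider on the path is in the set.
{Af, Jr, Za} does not satisfy the backdoor criterion.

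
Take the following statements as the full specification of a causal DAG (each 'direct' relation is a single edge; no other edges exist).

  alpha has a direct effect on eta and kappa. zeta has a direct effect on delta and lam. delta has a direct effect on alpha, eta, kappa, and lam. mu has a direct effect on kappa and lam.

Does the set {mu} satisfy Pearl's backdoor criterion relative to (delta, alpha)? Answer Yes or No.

Backdoor paths from delta to alpha (paths whose first edge points into delta):
  P1: delta <- zeta -> lam <- mu -> kappa <- alpha
Condition 1 (no descendant of delta in the set): holds — descendants of delta are {alpha, eta, kappa, lam}; none are in {mu}.
Condition 2 (every backdoor path blocked by {mu}):
  P1: blocked at collider lam (neither it nor any descendant is in the conditioning set).
{mu} satisfies the backdoor criterion.

Yes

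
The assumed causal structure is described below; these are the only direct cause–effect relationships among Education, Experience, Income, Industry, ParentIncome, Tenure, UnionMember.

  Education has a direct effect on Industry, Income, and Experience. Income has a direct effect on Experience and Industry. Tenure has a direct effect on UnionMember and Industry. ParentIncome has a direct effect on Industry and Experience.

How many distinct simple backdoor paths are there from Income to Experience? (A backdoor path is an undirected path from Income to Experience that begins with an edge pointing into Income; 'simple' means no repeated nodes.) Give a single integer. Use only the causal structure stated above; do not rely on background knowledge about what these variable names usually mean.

2

A backdoor path from Income to Experience is any simple undirected path whose first edge points into Income (i.e. leaves Income via a parent).
Parents of Income: {Education}.
Enumerating:
  P1: Income <- Education -> Experience
  P2: Income <- Education -> Industry <- ParentIncome -> Experience
That exhausts the simple backdoor paths. Count: 2.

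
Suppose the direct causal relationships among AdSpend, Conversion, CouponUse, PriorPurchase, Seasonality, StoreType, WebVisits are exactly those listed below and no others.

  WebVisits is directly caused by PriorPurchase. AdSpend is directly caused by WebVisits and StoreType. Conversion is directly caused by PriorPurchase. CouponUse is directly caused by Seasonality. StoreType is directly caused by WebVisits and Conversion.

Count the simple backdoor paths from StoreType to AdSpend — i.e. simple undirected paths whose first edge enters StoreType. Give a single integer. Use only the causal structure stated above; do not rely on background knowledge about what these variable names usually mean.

2

A backdoor path from StoreType to AdSpend is any simple undirected path whose first edge points into StoreType (i.e. leaves StoreType via a parent).
Parents of StoreType: {Conversion, WebVisits}.
Enumerating:
  P1: StoreType <- Conversion <- PriorPurchase -> WebVisits -> AdSpend
  P2: StoreType <- WebVisits -> AdSpend
That exhausts the simple backdoor paths. Count: 2.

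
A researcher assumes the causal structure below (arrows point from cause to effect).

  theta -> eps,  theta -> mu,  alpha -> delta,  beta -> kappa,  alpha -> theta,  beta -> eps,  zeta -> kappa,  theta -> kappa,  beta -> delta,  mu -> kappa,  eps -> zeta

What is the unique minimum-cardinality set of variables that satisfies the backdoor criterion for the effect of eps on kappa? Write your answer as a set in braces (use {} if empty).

Variables eligible for adjustment (non-descendants of eps, excluding eps and kappa): {alpha, beta, delta, mu, theta}.
Backdoor paths from eps to kappa:
  P1: eps <- beta -> delta <- alpha -> theta -> mu -> kappa
  P2: eps <- beta -> delta <- alpha -> theta -> kappa
  P3: eps <- beta -> kappa
  P4: eps <- theta <- alpha -> delta <- beta -> kappa
  P5: eps <- theta -> mu -> kappa
  P6: eps <- theta -> kappa
The empty set is not sufficient: P3 (eps <- beta -> kappa) has no collider blocking it and no conditioned non-collider, so it is open.
Try {beta, theta}:
  P1: blocked at fork node beta ∈ conditioning set.
  P2: blocked at fork node beta ∈ conditioning set.
  P3: blocked at fork node beta ∈ conditioning set.
  P4: blocked at chain node theta ∈ conditioning set.
  P5: blocked at fork node theta ∈ conditioning set.
  P6: blocked at fork node theta ∈ conditioning set.
{beta, theta} contains no descendant of eps and blocks every backdoor path.
Every element of {beta, theta} is needed (dropping beta leaves P3 open; dropping theta leaves P5 open), so no proper subset is valid.
Among all size-2 subsets of the eligible variables, only {beta, theta} blocks every backdoor path, so it is the unique smallest valid adjustment set.

{beta, theta}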